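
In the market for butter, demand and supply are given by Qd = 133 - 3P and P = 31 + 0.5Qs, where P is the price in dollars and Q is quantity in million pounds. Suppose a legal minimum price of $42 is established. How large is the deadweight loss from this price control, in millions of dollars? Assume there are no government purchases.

33.75

Rearranging supply gives Qs = 2P - 62. Setting quantity demanded equal to quantity supplied, 133 - 3P = 2P - 62, gives P* = 39 and Q* = 16.
Since 42 > 39, the floor is binding.
At P = 42: Qd = 133 - 3·42 = 7 and Qs = 2·42 - 62 = 22.
Quantity traded falls to 7. At Q = 7 the demand price is (133 - 7)/3 = 42 and the supply price is (62 + 7)/2 = 34.5.
Deadweight loss = ½ · (42 - 34.5) · (16 - 7) = ½ · 7.5 · 9 = 33.75.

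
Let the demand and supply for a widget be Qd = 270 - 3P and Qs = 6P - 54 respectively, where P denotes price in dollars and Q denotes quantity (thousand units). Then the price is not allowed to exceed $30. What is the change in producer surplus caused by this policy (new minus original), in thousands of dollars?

Equilibrium: 270 - 3P = 6P - 54, so 324 = 9P and P* = 36, Q* = 162.
Because the ceiling (30) lies below the market-clearing price, it is binding.
At P = 30: Qd = 270 - 3·30 = 180 and Qs = 6·30 - 54 = 126.
Producer surplus without the control is ½ · (36 - 9) · 162 = 2187.
With the ceiling, producers sell 126 units at 30, so PS = ½ · (30 - 9) · 126 = 1323.
Change in producer surplus = 1323 - 2187 = -864.

-864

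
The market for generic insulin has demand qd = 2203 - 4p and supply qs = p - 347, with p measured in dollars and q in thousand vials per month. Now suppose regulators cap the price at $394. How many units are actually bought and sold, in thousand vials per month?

47

Without the control the market clears where 2203 - 4p = p - 347, i.e. p* = 510 and q* = 163.
Since 394 < 510, the ceiling is binding.
At p = 394: qd = 2203 - 4·394 = 627 and qs = 394 - 347 = 47.
The quantity actually transacted is the short side, supply: 47.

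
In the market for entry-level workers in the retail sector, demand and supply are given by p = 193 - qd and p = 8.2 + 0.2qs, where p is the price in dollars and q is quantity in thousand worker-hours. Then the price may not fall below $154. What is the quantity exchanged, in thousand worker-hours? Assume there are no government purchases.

Rearranging demand gives qd = 193 - p; rearranging supply gives qs = 5p - 41. Equilibrium: 193 - p = 5p - 41, so 234 = 6p and p* = 39, q* = 154.
Since 154 > 39, the floor is binding.
At p = 154: qd = 193 - 154 = 39 and qs = 5·154 - 41 = 729.
The quantity actually transacted is the short side, demand: 39.

39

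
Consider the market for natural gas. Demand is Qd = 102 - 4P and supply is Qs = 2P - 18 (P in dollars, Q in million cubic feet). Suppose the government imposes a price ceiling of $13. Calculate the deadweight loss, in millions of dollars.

Setting quantity demanded equal to quantity supplied, 102 - 4P = 2P - 18, gives P* = 20 and Q* = 22.
Because the ceiling (13) lies below the market-clearing price, it is binding.
At P = 13: Qd = 102 - 4·13 = 50 and Qs = 2·13 - 18 = 8.
Quantity traded falls to 8. At Q = 8 the demand price is (102 - 8)/4 = 23.5 and the supply price is (18 + 8)/2 = 13.
Deadweight loss = ½ · (23.5 - 13) · (22 - 8) = ½ · 10.5 · 14 = 73.5.

73.5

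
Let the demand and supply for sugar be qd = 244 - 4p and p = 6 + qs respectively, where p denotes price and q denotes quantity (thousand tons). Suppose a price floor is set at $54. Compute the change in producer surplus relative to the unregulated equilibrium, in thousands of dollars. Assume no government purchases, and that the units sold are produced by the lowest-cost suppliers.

-16

Rearranging supply gives qs = p - 6. In a free market, 244 - 4p = p - 6 gives the equilibrium p* = 50, q* = 44.
The floor of 54 is above the equilibrium price 50, so it binds.
At p = 54: qd = 244 - 4·54 = 28 and qs = 54 - 6 = 48.
Producer surplus without the control is ½ · (50 - 6) · 44 = 968.
With the floor, 28 units are sold at 54. The supply price at q = 28 is 34, so PS = ½ · [(54 - 6) + (54 - 34)] · 28 = 952.
Change in producer surplus = 952 - 968 = -16.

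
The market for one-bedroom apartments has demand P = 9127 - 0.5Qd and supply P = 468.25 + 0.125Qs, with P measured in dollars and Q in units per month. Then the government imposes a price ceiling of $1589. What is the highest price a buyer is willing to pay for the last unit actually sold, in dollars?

4644

Rearranging demand gives Qd = 18254 - 2P; rearranging supply gives Qs = 8P - 3746. Without the control the market clears where 18254 - 2P = 8P - 3746, i.e. P* = 2200 and Q* = 13854.
Since 1589 < 2200, the ceiling is binding.
At P = 1589: Qd = 18254 - 2·1589 = 15076 and Qs = 8·1589 - 3746 = 8966.
Only 8966 units reach the market. On the demand curve, the marginal buyer's willingness to pay at Q = 8966 is (18254 - 8966)/2 = 4644.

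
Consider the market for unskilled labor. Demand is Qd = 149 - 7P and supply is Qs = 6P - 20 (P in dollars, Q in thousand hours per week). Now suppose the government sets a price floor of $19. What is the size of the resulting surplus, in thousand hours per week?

78

In a free market, 149 - 7P = 6P - 20 gives the equilibrium P* = 13, Q* = 58.
The floor of 19 is above the equilibrium price 13, so it binds.
At P = 19: Qd = 149 - 7·19 = 16 and Qs = 6·19 - 20 = 94.
Surplus = Qs - Qd = 94 - 16 = 78.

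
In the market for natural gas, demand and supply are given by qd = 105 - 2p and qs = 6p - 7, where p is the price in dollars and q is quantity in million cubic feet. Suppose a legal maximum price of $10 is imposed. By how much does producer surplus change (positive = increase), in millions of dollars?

-260

In a free market, 105 - 2p = 6p - 7 gives the equilibrium p* = 14, q* = 77.
The ceiling of 10 is below the equilibrium price 14, so it binds.
At p = 10: qd = 105 - 2·10 = 85 and qs = 6·10 - 7 = 53.
Producer surplus without the control is ½ · (14 - 7/6) · 77 = 5929/12.
With the ceiling, producers sell 53 units at 10, so PS = ½ · (10 - 7/6) · 53 = 2809/12.
Change in producer surplus = 2809/12 - 5929/12 = -260.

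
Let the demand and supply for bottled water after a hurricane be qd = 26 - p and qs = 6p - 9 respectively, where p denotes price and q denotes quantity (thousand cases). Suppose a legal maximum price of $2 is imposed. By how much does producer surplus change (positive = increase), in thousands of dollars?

Without the control the market clears where 26 - p = 6p - 9, i.e. p* = 5 and q* = 21.
Because the ceiling (2) lies below the market-clearing price, it is binding.
At p = 2: qd = 26 - 2 = 24 and qs = 6·2 - 9 = 3.
Producer surplus without the control is ½ · (5 - 1.5) · 21 = 36.75.
With the ceiling, producers sell 3 units at 2, so PS = ½ · (2 - 1.5) · 3 = 0.75.
Change in producer surplus = 0.75 - 36.75 = -36.

-36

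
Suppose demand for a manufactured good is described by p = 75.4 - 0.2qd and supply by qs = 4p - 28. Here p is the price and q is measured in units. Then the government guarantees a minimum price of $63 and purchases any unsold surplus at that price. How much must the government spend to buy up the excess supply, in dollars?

10206

Rearranging demand gives qd = 377 - 5p. Without the control the market clears where 377 - 5p = 4p - 28, i.e. p* = 45 and q* = 152.
The floor of 63 is above the equilibrium price 45, so it binds.
At p = 63: qd = 377 - 5·63 = 62 and qs = 4·63 - 28 = 224.
Surplus = qs - qd = 162.
Government expenditure = surplus × support price = 162 × 63 = 10206.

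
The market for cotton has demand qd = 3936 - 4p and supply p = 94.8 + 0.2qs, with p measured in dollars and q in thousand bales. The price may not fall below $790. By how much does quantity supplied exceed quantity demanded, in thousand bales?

Rearranging supply gives qs = 5p - 474. Setting quantity demanded equal to quantity supplied, 3936 - 4p = 5p - 474, gives p* = 490 and q* = 1976.
The floor of 790 is above the equilibrium price 490, so it binds.
At p = 790: qd = 3936 - 4·790 = 776 and qs = 5·790 - 474 = 3476.
Surplus = qs - qd = 3476 - 776 = 2700.

2700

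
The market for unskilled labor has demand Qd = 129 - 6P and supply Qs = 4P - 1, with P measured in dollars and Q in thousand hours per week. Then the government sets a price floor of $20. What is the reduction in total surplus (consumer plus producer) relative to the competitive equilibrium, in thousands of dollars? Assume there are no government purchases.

367.5

Equilibrium: 129 - 6P = 4P - 1, so 130 = 10P and P* = 13, Q* = 51.
Because the floor (20) lies above the market-clearing price, it is binding.
At P = 20: Qd = 129 - 6·20 = 9 and Qs = 4·20 - 1 = 79.
Quantity traded falls to 9. At Q = 9 the demand price is (129 - 9)/6 = 20 and the supply price is (1 + 9)/4 = 2.5.
Deadweight loss = ½ · (20 - 2.5) · (51 - 9) = ½ · 17.5 · 42 = 367.5.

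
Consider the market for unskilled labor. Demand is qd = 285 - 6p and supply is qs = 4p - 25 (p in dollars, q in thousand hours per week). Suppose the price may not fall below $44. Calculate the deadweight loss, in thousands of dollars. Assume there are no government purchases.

1267.5

Setting quantity demanded equal to quantity supplied, 285 - 6p = 4p - 25, gives p* = 31 and q* = 99.
Since 44 > 31, the floor is binding.
At p = 44: qd = 285 - 6·44 = 21 and qs = 4·44 - 25 = 151.
Quantity traded falls to 21. At q = 21 the demand price is (285 - 21)/6 = 44 and the supply price is (25 + 21)/4 = 11.5.
Deadweight loss = ½ · (44 - 11.5) · (99 - 21) = ½ · 32.5 · 78 = 1267.5.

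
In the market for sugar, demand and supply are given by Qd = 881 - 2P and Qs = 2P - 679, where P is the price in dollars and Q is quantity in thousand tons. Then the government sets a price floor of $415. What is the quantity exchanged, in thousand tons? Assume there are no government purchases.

In a free market, 881 - 2P = 2P - 679 gives the equilibrium P* = 390, Q* = 101.
The floor of 415 is above the equilibrium price 390, so it binds.
At P = 415: Qd = 881 - 2·415 = 51 and Qs = 2·415 - 679 = 151.
The quantity actually transacted is the short side, demand: 51.

51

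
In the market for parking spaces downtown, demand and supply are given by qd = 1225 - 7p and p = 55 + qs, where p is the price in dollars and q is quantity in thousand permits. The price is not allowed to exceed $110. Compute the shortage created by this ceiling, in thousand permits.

400

Rearranging supply gives qs = p - 55. In a free market, 1225 - 7p = p - 55 gives the equilibrium p* = 160, q* = 105.
Because the ceiling (110) lies below the market-clearing price, it is binding.
At p = 110: qd = 1225 - 7·110 = 455 and qs = 110 - 55 = 55.
Shortage = qd - qs = 455 - 55 = 400.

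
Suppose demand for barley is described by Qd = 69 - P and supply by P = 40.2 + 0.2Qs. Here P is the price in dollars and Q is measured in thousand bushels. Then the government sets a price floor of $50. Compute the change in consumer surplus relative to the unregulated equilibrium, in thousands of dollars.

Rearranging supply gives Qs = 5P - 201. Setting quantity demanded equal to quantity supplied, 69 - P = 5P - 201, gives P* = 45 and Q* = 24.
The floor of 50 is above the equilibrium price 45, so it binds.
At P = 50: Qd = 69 - 50 = 19 and Qs = 5·50 - 201 = 49.
Consumer surplus without the control is ½ · (69 - 45) · 24 = 288.
With the floor, consumers buy 19 units at 50, so CS = ½ · (69 - 50) · 19 = 180.5.
Change in consumer surplus = 180.5 - 288 = -107.5.

-107.5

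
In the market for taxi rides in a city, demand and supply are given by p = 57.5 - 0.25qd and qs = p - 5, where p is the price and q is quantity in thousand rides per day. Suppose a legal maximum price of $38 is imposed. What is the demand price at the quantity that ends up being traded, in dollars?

49.25

Rearranging demand gives qd = 230 - 4p. Equilibrium: 230 - 4p = p - 5, so 235 = 5p and p* = 47, q* = 42.
The ceiling of 38 is below the equilibrium price 47, so it binds.
At p = 38: qd = 230 - 4·38 = 78 and qs = 38 - 5 = 33.
Only 33 units reach the market. On the demand curve, the marginal buyer's willingness to pay at q = 33 is (230 - 33)/4 = 49.25.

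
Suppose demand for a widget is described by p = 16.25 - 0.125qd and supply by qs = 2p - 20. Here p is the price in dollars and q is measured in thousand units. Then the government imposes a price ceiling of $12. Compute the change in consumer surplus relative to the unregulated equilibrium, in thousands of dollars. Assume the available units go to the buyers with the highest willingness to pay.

Rearranging demand gives qd = 130 - 8p. Without the control the market clears where 130 - 8p = 2p - 20, i.e. p* = 15 and q* = 10.
The ceiling of 12 is below the equilibrium price 15, so it binds.
At p = 12: qd = 130 - 8·12 = 34 and qs = 2·12 - 20 = 4.
Consumer surplus without the control is ½ · (16.25 - 15) · 10 = 6.25.
With the ceiling, 4 units are sold at 12 (assume they go to the highest-value buyers). The demand price at q = 4 is 15.75, so CS = ½ · [(16.25 - 12) + (15.75 - 12)] · 4 = 16.
Change in consumer surplus = 16 - 6.25 = 9.75.

9.75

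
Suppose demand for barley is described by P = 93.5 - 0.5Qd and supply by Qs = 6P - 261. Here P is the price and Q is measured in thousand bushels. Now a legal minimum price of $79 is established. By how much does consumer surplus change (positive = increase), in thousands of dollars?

Rearranging demand gives Qd = 187 - 2P. Without the control the market clears where 187 - 2P = 6P - 261, i.e. P* = 56 and Q* = 75.
Since 79 > 56, the floor is binding.
At P = 79: Qd = 187 - 2·79 = 29 and Qs = 6·79 - 261 = 213.
Consumer surplus without the control is ½ · (93.5 - 56) · 75 = 1406.25.
With the floor, consumers buy 29 units at 79, so CS = ½ · (93.5 - 79) · 29 = 210.25.
Change in consumer surplus = 210.25 - 1406.25 = -1196.

-1196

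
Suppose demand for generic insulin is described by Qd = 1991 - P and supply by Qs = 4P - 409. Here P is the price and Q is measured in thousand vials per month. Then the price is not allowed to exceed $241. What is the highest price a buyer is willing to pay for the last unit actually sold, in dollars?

1436

Setting quantity demanded equal to quantity supplied, 1991 - P = 4P - 409, gives P* = 480 and Q* = 1511.
Because the ceiling (241) lies below the market-clearing price, it is binding.
At P = 241: Qd = 1991 - 241 = 1750 and Qs = 4·241 - 409 = 555.
Only 555 units reach the market. On the demand curve, the marginal buyer's willingness to pay at Q = 555 is (1991 - 555) = 1436.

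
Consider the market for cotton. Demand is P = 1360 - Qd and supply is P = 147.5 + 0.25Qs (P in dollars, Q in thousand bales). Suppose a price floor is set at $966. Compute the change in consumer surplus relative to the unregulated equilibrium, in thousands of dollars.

-392832

Rearranging demand gives Qd = 1360 - P; rearranging supply gives Qs = 4P - 590. Equilibrium: 1360 - P = 4P - 590, so 1950 = 5P and P* = 390, Q* = 970.
Because the floor (966) lies above the market-clearing price, it is binding.
At P = 966: Qd = 1360 - 966 = 394 and Qs = 4·966 - 590 = 3274.
Consumer surplus without the control is ½ · (1360 - 390) · 970 = 470450.
With the floor, consumers buy 394 units at 966, so CS = ½ · (1360 - 966) · 394 = 77618.
Change in consumer surplus = 77618 - 470450 = -392832.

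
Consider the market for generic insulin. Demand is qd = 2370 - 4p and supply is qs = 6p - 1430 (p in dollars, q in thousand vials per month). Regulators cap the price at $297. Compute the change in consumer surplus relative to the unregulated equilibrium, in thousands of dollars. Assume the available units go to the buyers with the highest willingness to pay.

Without the control the market clears where 2370 - 4p = 6p - 1430, i.e. p* = 380 and q* = 850.
Since 297 < 380, the ceiling is binding.
At p = 297: qd = 2370 - 4·297 = 1182 and qs = 6·297 - 1430 = 352.
Consumer surplus without the control is ½ · (592.5 - 380) · 850 = 90312.5.
With the ceiling, 352 units are sold at 297 (assume they go to the highest-value buyers). The demand price at q = 352 is 504.5, so CS = ½ · [(592.5 - 297) + (504.5 - 297)] · 352 = 88528.
Change in consumer surplus = 88528 - 90312.5 = -1784.5.

-1784.5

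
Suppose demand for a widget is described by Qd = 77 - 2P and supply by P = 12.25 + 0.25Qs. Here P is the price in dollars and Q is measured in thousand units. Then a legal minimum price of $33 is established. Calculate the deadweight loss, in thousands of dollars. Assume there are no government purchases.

216

Rearranging supply gives Qs = 4P - 49. Without the control the market clears where 77 - 2P = 4P - 49, i.e. P* = 21 and Q* = 35.
Because the floor (33) lies above the market-clearing price, it is binding.
At P = 33: Qd = 77 - 2·33 = 11 and Qs = 4·33 - 49 = 83.
Quantity traded falls to 11. At Q = 11 the demand price is (77 - 11)/2 = 33 and the supply price is (49 + 11)/4 = 15.
Deadweight loss = ½ · (33 - 15) · (35 - 11) = ½ · 18 · 24 = 216.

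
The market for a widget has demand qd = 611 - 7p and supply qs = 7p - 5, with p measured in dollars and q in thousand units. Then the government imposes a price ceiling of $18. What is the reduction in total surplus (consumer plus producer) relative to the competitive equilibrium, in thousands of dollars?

Without the control the market clears where 611 - 7p = 7p - 5, i.e. p* = 44 and q* = 303.
Since 18 < 44, the ceiling is binding.
At p = 18: qd = 611 - 7·18 = 485 and qs = 7·18 - 5 = 121.
Quantity traded falls to 121. At q = 121 the demand price is (611 - 121)/7 = 70 and the supply price is (5 + 121)/7 = 18.
Deadweight loss = ½ · (70 - 18) · (303 - 121) = ½ · 52 · 182 = 4732.

4732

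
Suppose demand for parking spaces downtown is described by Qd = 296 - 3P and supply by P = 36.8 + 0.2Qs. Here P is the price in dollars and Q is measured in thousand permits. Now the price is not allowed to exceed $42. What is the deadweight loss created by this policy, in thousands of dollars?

Rearranging supply gives Qs = 5P - 184. Without the control the market clears where 296 - 3P = 5P - 184, i.e. P* = 60 and Q* = 116.
Because the ceiling (42) lies below the market-clearing price, it is binding.
At P = 42: Qd = 296 - 3·42 = 170 and Qs = 5·42 - 184 = 26.
Quantity traded falls to 26. At Q = 26 the demand price is (296 - 26)/3 = 90 and the supply price is (184 + 26)/5 = 42.
Deadweight loss = ½ · (90 - 42) · (116 - 26) = ½ · 48 · 90 = 2160.

2160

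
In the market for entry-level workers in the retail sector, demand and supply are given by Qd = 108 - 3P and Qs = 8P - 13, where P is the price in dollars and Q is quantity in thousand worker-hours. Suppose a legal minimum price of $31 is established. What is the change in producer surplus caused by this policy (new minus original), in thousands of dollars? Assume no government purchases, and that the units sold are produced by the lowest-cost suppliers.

75

Setting quantity demanded equal to quantity supplied, 108 - 3P = 8P - 13, gives P* = 11 and Q* = 75.
The floor of 31 is above the equilibrium price 11, so it binds.
At P = 31: Qd = 108 - 3·31 = 15 and Qs = 8·31 - 13 = 235.
Producer surplus without the control is ½ · (11 - 1.625) · 75 = 351.5625.
With the floor, 15 units are sold at 31. The supply price at Q = 15 is 3.5, so PS = ½ · [(31 - 1.625) + (31 - 3.5)] · 15 = 426.5625.
Change in producer surplus = 426.5625 - 351.5625 = 75.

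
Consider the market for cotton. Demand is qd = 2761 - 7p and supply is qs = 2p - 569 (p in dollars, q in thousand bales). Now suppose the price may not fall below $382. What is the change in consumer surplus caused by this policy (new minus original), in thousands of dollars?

Without the control the market clears where 2761 - 7p = 2p - 569, i.e. p* = 370 and q* = 171.
Because the floor (382) lies above the market-clearing price, it is binding.
At p = 382: qd = 2761 - 7·382 = 87 and qs = 2·382 - 569 = 195.
Consumer surplus without the control is ½ · (2761/7 - 370) · 171 = 29241/14.
With the floor, consumers buy 87 units at 382, so CS = ½ · (2761/7 - 382) · 87 = 7569/14.
Change in consumer surplus = 7569/14 - 29241/14 = -1548.

-1548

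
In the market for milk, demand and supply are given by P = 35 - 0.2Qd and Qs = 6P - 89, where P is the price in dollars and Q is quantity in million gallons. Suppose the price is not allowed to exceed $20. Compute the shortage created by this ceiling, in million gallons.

Rearranging demand gives Qd = 175 - 5P. Equilibrium: 175 - 5P = 6P - 89, so 264 = 11P and P* = 24, Q* = 55.
Because the ceiling (20) lies below the market-clearing price, it is binding.
At P = 20: Qd = 175 - 5·20 = 75 and Qs = 6·20 - 89 = 31.
Shortage = Qd - Qs = 75 - 31 = 44.

44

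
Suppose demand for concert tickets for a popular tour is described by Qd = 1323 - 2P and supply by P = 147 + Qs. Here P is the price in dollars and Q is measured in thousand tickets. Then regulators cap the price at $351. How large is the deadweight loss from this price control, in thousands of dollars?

14490.75

Rearranging supply gives Qs = P - 147. Equilibrium: 1323 - 2P = P - 147, so 1470 = 3P and P* = 490, Q* = 343.
Because the ceiling (351) lies below the market-clearing price, it is binding.
At P = 351: Qd = 1323 - 2·351 = 621 and Qs = 351 - 147 = 204.
Quantity traded falls to 204. At Q = 204 the demand price is (1323 - 204)/2 = 559.5 and the supply price is 147 + 204 = 351.
Deadweight loss = ½ · (559.5 - 351) · (343 - 204) = ½ · 208.5 · 139 = 14490.75.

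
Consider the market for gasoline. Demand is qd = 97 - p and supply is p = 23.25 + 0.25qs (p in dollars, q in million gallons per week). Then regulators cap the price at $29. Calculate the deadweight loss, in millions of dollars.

Rearranging supply gives qs = 4p - 93. Equilibrium: 97 - p = 4p - 93, so 190 = 5p and p* = 38, q* = 59.
Since 29 < 38, the ceiling is binding.
At p = 29: qd = 97 - 29 = 68 and qs = 4·29 - 93 = 23.
Quantity traded falls to 23. At q = 23 the demand price is 97 - 23 = 74 and the supply price is (93 + 23)/4 = 29.
Deadweight loss = ½ · (74 - 29) · (59 - 23) = ½ · 45 · 36 = 810.

810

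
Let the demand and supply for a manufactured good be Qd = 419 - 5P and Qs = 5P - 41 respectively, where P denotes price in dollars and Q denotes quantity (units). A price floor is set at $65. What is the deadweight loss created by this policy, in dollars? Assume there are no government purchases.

In a free market, 419 - 5P = 5P - 41 gives the equilibrium P* = 46, Q* = 189.
Since 65 > 46, the floor is binding.
At P = 65: Qd = 419 - 5·65 = 94 and Qs = 5·65 - 41 = 284.
Quantity traded falls to 94. At Q = 94 the demand price is (419 - 94)/5 = 65 and the supply price is (41 + 94)/5 = 27.
Deadweight loss = ½ · (65 - 27) · (189 - 94) = ½ · 38 · 95 = 1805.

1805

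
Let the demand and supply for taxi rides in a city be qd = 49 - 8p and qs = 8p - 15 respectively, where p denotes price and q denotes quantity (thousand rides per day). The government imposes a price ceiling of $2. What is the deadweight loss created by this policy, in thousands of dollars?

32

Setting quantity demanded equal to quantity supplied, 49 - 8p = 8p - 15, gives p* = 4 and q* = 17.
Because the ceiling (2) lies below the market-clearing price, it is binding.
At p = 2: qd = 49 - 8·2 = 33 and qs = 8·2 - 15 = 1.
Quantity traded falls to 1. At q = 1 the demand price is (49 - 1)/8 = 6 and the supply price is (15 + 1)/8 = 2.
Deadweight loss = ½ · (6 - 2) · (17 - 1) = ½ · 4 · 16 = 32.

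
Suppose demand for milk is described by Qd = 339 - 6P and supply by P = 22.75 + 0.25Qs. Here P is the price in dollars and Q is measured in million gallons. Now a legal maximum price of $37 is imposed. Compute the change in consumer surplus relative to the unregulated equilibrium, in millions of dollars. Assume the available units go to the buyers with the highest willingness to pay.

Rearranging supply gives Qs = 4P - 91. Setting quantity demanded equal to quantity supplied, 339 - 6P = 4P - 91, gives P* = 43 and Q* = 81.
The ceiling of 37 is below the equilibrium price 43, so it binds.
At P = 37: Qd = 339 - 6·37 = 117 and Qs = 4·37 - 91 = 57.
Consumer surplus without the control is ½ · (56.5 - 43) · 81 = 546.75.
With the ceiling, 57 units are sold at 37 (assume they go to the highest-value buyers). The demand price at Q = 57 is 47, so CS = ½ · [(56.5 - 37) + (47 - 37)] · 57 = 840.75.
Change in consumer surplus = 840.75 - 546.75 = 294.

294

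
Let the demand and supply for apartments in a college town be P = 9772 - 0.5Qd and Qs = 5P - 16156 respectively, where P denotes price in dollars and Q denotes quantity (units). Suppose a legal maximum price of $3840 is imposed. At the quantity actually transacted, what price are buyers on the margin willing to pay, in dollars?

8250

Rearranging demand gives Qd = 19544 - 2P. Without the control the market clears where 19544 - 2P = 5P - 16156, i.e. P* = 5100 and Q* = 9344.
Because the ceiling (3840) lies below the market-clearing price, it is binding.
At P = 3840: Qd = 19544 - 2·3840 = 11864 and Qs = 5·3840 - 16156 = 3044.
Only 3044 units reach the market. On the demand curve, the marginal buyer's willingness to pay at Q = 3044 is (19544 - 3044)/2 = 8250.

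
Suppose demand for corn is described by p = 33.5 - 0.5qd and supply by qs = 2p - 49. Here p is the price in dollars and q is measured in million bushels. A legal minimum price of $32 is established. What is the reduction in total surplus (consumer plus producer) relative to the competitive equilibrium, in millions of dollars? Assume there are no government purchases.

Rearranging demand gives qd = 67 - 2p. Equilibrium: 67 - 2p = 2p - 49, so 116 = 4p and p* = 29, q* = 9.
The floor of 32 is above the equilibrium price 29, so it binds.
At p = 32: qd = 67 - 2·32 = 3 and qs = 2·32 - 49 = 15.
Quantity traded falls to 3. At q = 3 the demand price is (67 - 3)/2 = 32 and the supply price is (49 + 3)/2 = 26.
Deadweight loss = ½ · (32 - 26) · (9 - 3) = ½ · 6 · 6 = 18.

18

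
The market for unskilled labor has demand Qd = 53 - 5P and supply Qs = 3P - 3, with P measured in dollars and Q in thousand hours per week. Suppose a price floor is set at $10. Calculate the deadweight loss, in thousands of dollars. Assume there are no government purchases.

60

Equilibrium: 53 - 5P = 3P - 3, so 56 = 8P and P* = 7, Q* = 18.
Since 10 > 7, the floor is binding.
At P = 10: Qd = 53 - 5·10 = 3 and Qs = 3·10 - 3 = 27.
Quantity traded falls to 3. At Q = 3 the demand price is (53 - 3)/5 = 10 and the supply price is (3 + 3)/3 = 2.
Deadweight loss = ½ · (10 - 2) · (18 - 3) = ½ · 8 · 15 = 60.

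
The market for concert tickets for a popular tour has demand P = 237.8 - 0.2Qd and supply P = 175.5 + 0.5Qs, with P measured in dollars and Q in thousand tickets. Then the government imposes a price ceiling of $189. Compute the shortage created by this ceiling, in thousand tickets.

Rearranging demand gives Qd = 1189 - 5P; rearranging supply gives Qs = 2P - 351. Setting quantity demanded equal to quantity supplied, 1189 - 5P = 2P - 351, gives P* = 220 and Q* = 89.
Because the ceiling (189) lies below the market-clearing price, it is binding.
At P = 189: Qd = 1189 - 5·189 = 244 and Qs = 2·189 - 351 = 27.
Shortage = Qd - Qs = 244 - 27 = 217.

217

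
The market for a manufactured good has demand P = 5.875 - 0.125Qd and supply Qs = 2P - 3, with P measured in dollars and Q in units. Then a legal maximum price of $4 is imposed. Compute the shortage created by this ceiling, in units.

Rearranging demand gives Qd = 47 - 8P. In a free market, 47 - 8P = 2P - 3 gives the equilibrium P* = 5, Q* = 7.
Because the ceiling (4) lies below the market-clearing price, it is binding.
At P = 4: Qd = 47 - 8·4 = 15 and Qs = 2·4 - 3 = 5.
Shortage = Qd - Qs = 15 - 5 = 10.

10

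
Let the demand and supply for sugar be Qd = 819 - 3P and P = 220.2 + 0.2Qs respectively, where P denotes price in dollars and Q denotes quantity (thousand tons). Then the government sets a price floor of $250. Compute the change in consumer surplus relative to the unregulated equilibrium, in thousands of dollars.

-840

Rearranging supply gives Qs = 5P - 1101. Without the control the market clears where 819 - 3P = 5P - 1101, i.e. P* = 240 and Q* = 99.
Because the floor (250) lies above the market-clearing price, it is binding.
At P = 250: Qd = 819 - 3·250 = 69 and Qs = 5·250 - 1101 = 149.
Consumer surplus without the control is ½ · (273 - 240) · 99 = 1633.5.
With the floor, consumers buy 69 units at 250, so CS = ½ · (273 - 250) · 69 = 793.5.
Change in consumer surplus = 793.5 - 1633.5 = -840.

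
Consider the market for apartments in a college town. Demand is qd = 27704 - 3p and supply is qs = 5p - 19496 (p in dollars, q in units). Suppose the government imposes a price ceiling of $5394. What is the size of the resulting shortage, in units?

4048

Setting quantity demanded equal to quantity supplied, 27704 - 3p = 5p - 19496, gives p* = 5900 and q* = 10004.
Because the ceiling (5394) lies below the market-clearing price, it is binding.
At p = 5394: qd = 27704 - 3·5394 = 11522 and qs = 5·5394 - 19496 = 7474.
Shortage = qd - qs = 11522 - 7474 = 4048.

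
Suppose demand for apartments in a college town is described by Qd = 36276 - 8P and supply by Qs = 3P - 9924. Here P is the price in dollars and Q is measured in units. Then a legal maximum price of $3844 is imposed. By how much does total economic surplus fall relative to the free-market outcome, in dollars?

261393

In a free market, 36276 - 8P = 3P - 9924 gives the equilibrium P* = 4200, Q* = 2676.
Since 3844 < 4200, the ceiling is binding.
At P = 3844: Qd = 36276 - 8·3844 = 5524 and Qs = 3·3844 - 9924 = 1608.
Quantity traded falls to 1608. At Q = 1608 the demand price is (36276 - 1608)/8 = 4333.5 and the supply price is (9924 + 1608)/3 = 3844.
Deadweight loss = ½ · (4333.5 - 3844) · (2676 - 1608) = ½ · 489.5 · 1068 = 261393.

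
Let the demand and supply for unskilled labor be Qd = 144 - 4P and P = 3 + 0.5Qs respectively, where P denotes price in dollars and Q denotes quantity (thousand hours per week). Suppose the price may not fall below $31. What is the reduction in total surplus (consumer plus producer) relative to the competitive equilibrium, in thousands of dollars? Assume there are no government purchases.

216

Rearranging supply gives Qs = 2P - 6. Equilibrium: 144 - 4P = 2P - 6, so 150 = 6P and P* = 25, Q* = 44.
The floor of 31 is above the equilibrium price 25, so it binds.
At P = 31: Qd = 144 - 4·31 = 20 and Qs = 2·31 - 6 = 56.
Quantity traded falls to 20. At Q = 20 the demand price is (144 - 20)/4 = 31 and the supply price is (6 + 20)/2 = 13.
Deadweight loss = ½ · (31 - 13) · (44 - 20) = ½ · 18 · 24 = 216.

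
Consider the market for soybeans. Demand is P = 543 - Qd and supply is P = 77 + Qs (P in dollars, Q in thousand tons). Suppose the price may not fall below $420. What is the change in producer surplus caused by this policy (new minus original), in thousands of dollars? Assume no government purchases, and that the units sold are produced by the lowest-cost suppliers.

Rearranging demand gives Qd = 543 - P; rearranging supply gives Qs = P - 77. Setting quantity demanded equal to quantity supplied, 543 - P = P - 77, gives P* = 310 and Q* = 233.
Because the floor (420) lies above the market-clearing price, it is binding.
At P = 420: Qd = 543 - 420 = 123 and Qs = 420 - 77 = 343.
Producer surplus without the control is ½ · (310 - 77) · 233 = 27144.5.
With the floor, 123 units are sold at 420. The supply price at Q = 123 is 200, so PS = ½ · [(420 - 77) + (420 - 200)] · 123 = 34624.5.
Change in producer surplus = 34624.5 - 27144.5 = 7480.

7480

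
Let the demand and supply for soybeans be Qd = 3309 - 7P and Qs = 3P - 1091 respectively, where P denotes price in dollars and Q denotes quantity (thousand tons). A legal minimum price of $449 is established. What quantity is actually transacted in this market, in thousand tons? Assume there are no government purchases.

166

Setting quantity demanded equal to quantity supplied, 3309 - 7P = 3P - 1091, gives P* = 440 and Q* = 229.
Because the floor (449) lies above the market-clearing price, it is binding.
At P = 449: Qd = 3309 - 7·449 = 166 and Qs = 3·449 - 1091 = 256.
The quantity actually transacted is the short side, demand: 166.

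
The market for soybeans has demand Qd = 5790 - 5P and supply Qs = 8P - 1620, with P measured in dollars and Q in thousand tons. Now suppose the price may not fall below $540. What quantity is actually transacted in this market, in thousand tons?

2940

Equilibrium: 5790 - 5P = 8P - 1620, so 7410 = 13P and P* = 570, Q* = 2940.
Since 540 is below P* = 570, the floor does not bind and the free-market outcome prevails.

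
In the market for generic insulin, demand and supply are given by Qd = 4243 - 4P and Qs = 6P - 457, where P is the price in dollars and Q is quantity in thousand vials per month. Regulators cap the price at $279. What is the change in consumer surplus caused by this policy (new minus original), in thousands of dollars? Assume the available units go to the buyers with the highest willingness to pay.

Equilibrium: 4243 - 4P = 6P - 457, so 4700 = 10P and P* = 470, Q* = 2363.
Because the ceiling (279) lies below the market-clearing price, it is binding.
At P = 279: Qd = 4243 - 4·279 = 3127 and Qs = 6·279 - 457 = 1217.
Consumer surplus without the control is ½ · (1060.75 - 470) · 2363 = 697971.125.
With the ceiling, 1217 units are sold at 279 (assume they go to the highest-value buyers). The demand price at Q = 1217 is 756.5, so CS = ½ · [(1060.75 - 279) + (756.5 - 279)] · 1217 = 766253.625.
Change in consumer surplus = 766253.625 - 697971.125 = 68282.5.

68282.5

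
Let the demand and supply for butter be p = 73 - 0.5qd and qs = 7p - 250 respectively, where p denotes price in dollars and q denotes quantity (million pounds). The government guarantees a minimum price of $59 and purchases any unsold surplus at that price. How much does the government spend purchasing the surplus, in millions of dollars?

7965

Rearranging demand gives qd = 146 - 2p. Without the control the market clears where 146 - 2p = 7p - 250, i.e. p* = 44 and q* = 58.
The floor of 59 is above the equilibrium price 44, so it binds.
At p = 59: qd = 146 - 2·59 = 28 and qs = 7·59 - 250 = 163.
Surplus = qs - qd = 135.
Government expenditure = surplus × support price = 135 × 59 = 7965.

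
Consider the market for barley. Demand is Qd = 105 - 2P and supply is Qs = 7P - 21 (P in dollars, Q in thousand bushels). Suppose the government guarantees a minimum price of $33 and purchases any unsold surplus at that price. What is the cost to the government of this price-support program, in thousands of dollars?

Setting quantity demanded equal to quantity supplied, 105 - 2P = 7P - 21, gives P* = 14 and Q* = 77.
Since 33 > 14, the floor is binding.
At P = 33: Qd = 105 - 2·33 = 39 and Qs = 7·33 - 21 = 210.
Surplus = Qs - Qd = 171.
Government expenditure = surplus × support price = 171 × 33 = 5643.

5643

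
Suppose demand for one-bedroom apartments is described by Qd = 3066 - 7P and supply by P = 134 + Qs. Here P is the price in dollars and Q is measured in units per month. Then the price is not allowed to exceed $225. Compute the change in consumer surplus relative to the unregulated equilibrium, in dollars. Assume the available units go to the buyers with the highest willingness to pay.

Rearranging supply gives Qs = P - 134. In a free market, 3066 - 7P = P - 134 gives the equilibrium P* = 400, Q* = 266.
The ceiling of 225 is below the equilibrium price 400, so it binds.
At P = 225: Qd = 3066 - 7·225 = 1491 and Qs = 225 - 134 = 91.
Consumer surplus without the control is ½ · (438 - 400) · 266 = 5054.
With the ceiling, 91 units are sold at 225 (assume they go to the highest-value buyers). The demand price at Q = 91 is 425, so CS = ½ · [(438 - 225) + (425 - 225)] · 91 = 18791.5.
Change in consumer surplus = 18791.5 - 5054 = 13737.5.

13737.5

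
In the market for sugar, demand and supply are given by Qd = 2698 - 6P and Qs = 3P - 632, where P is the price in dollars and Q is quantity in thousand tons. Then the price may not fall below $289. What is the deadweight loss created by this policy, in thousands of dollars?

0

Setting quantity demanded equal to quantity supplied, 2698 - 6P = 3P - 632, gives P* = 370 and Q* = 478.
Since 289 is below P* = 370, the floor does not bind and the free-market outcome prevails.
Since the control does not bind, no trades are prevented and deadweight loss is zero.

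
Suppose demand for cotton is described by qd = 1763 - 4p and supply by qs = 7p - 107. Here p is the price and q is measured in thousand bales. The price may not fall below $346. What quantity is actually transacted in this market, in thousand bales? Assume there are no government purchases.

379

In a free market, 1763 - 4p = 7p - 107 gives the equilibrium p* = 170, q* = 1083.
The floor of 346 is above the equilibrium price 170, so it binds.
At p = 346: qd = 1763 - 4·346 = 379 and qs = 7·346 - 107 = 2315.
The quantity actually transacted is the short side, demand: 379.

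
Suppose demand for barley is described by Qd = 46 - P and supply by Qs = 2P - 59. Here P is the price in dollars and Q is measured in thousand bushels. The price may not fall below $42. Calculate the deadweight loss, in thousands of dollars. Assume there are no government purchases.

36.75

Equilibrium: 46 - P = 2P - 59, so 105 = 3P and P* = 35, Q* = 11.
The floor of 42 is above the equilibrium price 35, so it binds.
At P = 42: Qd = 46 - 42 = 4 and Qs = 2·42 - 59 = 25.
Quantity traded falls to 4. At Q = 4 the demand price is 46 - 4 = 42 and the supply price is (59 + 4)/2 = 31.5.
Deadweight loss = ½ · (42 - 31.5) · (11 - 4) = ½ · 10.5 · 7 = 36.75.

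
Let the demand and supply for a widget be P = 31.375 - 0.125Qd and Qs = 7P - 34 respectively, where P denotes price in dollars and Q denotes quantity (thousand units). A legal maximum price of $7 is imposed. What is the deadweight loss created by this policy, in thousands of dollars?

945

Rearranging demand gives Qd = 251 - 8P. In a free market, 251 - 8P = 7P - 34 gives the equilibrium P* = 19, Q* = 99.
Since 7 < 19, the ceiling is binding.
At P = 7: Qd = 251 - 8·7 = 195 and Qs = 7·7 - 34 = 15.
Quantity traded falls to 15. At Q = 15 the demand price is (251 - 15)/8 = 29.5 and the supply price is (34 + 15)/7 = 7.
Deadweight loss = ½ · (29.5 - 7) · (99 - 15) = ½ · 22.5 · 84 = 945.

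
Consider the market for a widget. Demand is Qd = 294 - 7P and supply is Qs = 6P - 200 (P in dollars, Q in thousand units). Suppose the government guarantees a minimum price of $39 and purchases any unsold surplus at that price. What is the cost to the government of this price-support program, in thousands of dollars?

507

In a free market, 294 - 7P = 6P - 200 gives the equilibrium P* = 38, Q* = 28.
Since 39 > 38, the floor is binding.
At P = 39: Qd = 294 - 7·39 = 21 and Qs = 6·39 - 200 = 34.
Surplus = Qs - Qd = 13.
Government expenditure = surplus × support price = 13 × 39 = 507.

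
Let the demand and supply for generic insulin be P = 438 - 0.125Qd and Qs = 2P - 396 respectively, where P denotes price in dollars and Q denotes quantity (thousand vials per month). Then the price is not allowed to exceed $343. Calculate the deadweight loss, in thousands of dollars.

2761.25

Rearranging demand gives Qd = 3504 - 8P. In a free market, 3504 - 8P = 2P - 396 gives the equilibrium P* = 390, Q* = 384.
The ceiling of 343 is below the equilibrium price 390, so it binds.
At P = 343: Qd = 3504 - 8·343 = 760 and Qs = 2·343 - 396 = 290.
Quantity traded falls to 290. At Q = 290 the demand price is (3504 - 290)/8 = 401.75 and the supply price is (396 + 290)/2 = 343.
Deadweight loss = ½ · (401.75 - 343) · (384 - 290) = ½ · 58.75 · 94 = 2761.25.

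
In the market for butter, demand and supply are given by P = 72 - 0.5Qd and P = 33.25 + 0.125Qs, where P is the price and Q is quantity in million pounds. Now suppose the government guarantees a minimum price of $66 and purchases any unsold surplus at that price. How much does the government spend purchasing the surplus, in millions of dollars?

16500

Rearranging demand gives Qd = 144 - 2P; rearranging supply gives Qs = 8P - 266. Setting quantity demanded equal to quantity supplied, 144 - 2P = 8P - 266, gives P* = 41 and Q* = 62.
The floor of 66 is above the equilibrium price 41, so it binds.
At P = 66: Qd = 144 - 2·66 = 12 and Qs = 8·66 - 266 = 262.
Surplus = Qs - Qd = 250.
Government expenditure = surplus × support price = 250 × 66 = 16500.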